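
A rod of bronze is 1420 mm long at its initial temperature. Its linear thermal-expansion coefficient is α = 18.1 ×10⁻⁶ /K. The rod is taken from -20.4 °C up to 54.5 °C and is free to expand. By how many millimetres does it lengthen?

1.93 mm

ΔT = 54.5 − (-20.4) = 74.90 K.
ΔL = α·L₀·ΔT = 18.1×10⁻⁶ × 1420 mm × 74.90 K = 1.93 mm.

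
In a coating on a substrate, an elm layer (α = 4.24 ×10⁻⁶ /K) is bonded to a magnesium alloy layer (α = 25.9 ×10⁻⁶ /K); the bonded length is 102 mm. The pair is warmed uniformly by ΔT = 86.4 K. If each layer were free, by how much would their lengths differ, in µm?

191 µm

Δα = |4.24 − 25.9|×10⁻⁶/K = 21.7×10⁻⁶/K.
ΔL_mismatch = Δα·L·ΔT = 21.7×10⁻⁶ × 102.0 mm × 86.4 K = 191 µm.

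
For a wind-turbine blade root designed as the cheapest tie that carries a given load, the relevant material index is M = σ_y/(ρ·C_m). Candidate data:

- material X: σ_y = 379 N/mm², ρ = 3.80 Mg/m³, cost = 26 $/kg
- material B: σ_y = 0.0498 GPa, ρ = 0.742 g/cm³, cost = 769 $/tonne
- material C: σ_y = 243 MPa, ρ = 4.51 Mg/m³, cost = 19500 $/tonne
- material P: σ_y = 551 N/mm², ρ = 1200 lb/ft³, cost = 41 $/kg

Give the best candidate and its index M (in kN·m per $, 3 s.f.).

material B, M = 87.3 kN·m per $

Putting every candidate on a common basis:
  material X: σ_y = 379.0 MPa, ρ = 3800 kg/m³, cost = 26.00 $/kg
  material B: σ_y = 49.80 MPa, ρ = 742.0 kg/m³, cost = 0.7690 $/kg
  material C: σ_y = 243.0 MPa, ρ = 4510 kg/m³, cost = 19.50 $/kg
  material P: σ_y = 551.0 MPa, ρ = 19220 kg/m³, cost = 41.00 $/kg
  material B: M = 87.3 kN·m per $
  material X: M = 3.84 kN·m per $
  material C: M = 2.76 kN·m per $
  material P: M = 0.699 kN·m per $
The maximum is for material B.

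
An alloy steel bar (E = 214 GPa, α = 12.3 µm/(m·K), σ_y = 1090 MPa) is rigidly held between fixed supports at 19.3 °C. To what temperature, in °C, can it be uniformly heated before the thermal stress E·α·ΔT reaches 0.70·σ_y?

E·α·ΔT = 763.0 MPa ⇒ ΔT = 763.0 / (214.0×10³ × 12.3×10⁻⁶) = 289.9 K.
T = 19.3 + 289.9 = 309.2 °C.

309 °C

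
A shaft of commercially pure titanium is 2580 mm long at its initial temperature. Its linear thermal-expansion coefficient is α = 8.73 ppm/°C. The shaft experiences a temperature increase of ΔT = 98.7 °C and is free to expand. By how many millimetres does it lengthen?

2.22 mm

ΔL = α·L₀·ΔT = 8.73×10⁻⁶ × 2580 mm × 98.70 K = 2.22 mm.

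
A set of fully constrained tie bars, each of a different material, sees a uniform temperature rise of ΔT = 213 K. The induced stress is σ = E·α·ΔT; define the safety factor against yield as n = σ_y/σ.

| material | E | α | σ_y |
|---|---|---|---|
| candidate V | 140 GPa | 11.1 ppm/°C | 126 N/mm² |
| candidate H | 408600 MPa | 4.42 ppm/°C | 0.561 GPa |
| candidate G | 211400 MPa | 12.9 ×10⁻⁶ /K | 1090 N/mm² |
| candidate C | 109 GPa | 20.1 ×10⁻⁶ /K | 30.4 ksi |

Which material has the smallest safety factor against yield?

In consistent units (E in GPa, α in ×10⁻⁶/K, σ_y in MPa):
  candidate V: E = 140.0, α = 11.1, σ_y = 126.0 → σ = 331 MPa, n = 0.381
  candidate H: E = 408.6, α = 4.42, σ_y = 561.0 → σ = 385 MPa, n = 1.46
  candidate G: E = 211.4, α = 12.9, σ_y = 1090 → σ = 581 MPa, n = 1.88
  candidate C: E = 109.0, α = 20.1, σ_y = 209.6 → σ = 467 MPa, n = 0.449
Smallest n: candidate V with n = 0.381.

candidate V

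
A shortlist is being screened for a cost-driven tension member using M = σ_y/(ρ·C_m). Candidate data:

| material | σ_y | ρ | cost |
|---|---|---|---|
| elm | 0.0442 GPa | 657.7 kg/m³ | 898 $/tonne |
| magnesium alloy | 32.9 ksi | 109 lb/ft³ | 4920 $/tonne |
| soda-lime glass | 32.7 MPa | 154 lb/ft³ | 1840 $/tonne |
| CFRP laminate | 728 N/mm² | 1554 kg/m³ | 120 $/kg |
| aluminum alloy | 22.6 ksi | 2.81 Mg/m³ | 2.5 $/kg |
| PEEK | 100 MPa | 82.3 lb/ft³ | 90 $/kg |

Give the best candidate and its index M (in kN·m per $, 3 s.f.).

elm, M = 74.8 kN·m per $

Convert each candidate to consistent units, then evaluate M:
  elm: σ_y = 44.20 MPa, ρ = 657.7 kg/m³, cost = 0.8980 $/kg
  magnesium alloy: σ_y = 226.8 MPa, ρ = 1746 kg/m³, cost = 4.920 $/kg
  soda-lime glass: σ_y = 32.70 MPa, ρ = 2467 kg/m³, cost = 1.840 $/kg
  CFRP laminate: σ_y = 728.0 MPa, ρ = 1554 kg/m³, cost = 120.0 $/kg
  aluminum alloy: σ_y = 155.8 MPa, ρ = 2810 kg/m³, cost = 2.500 $/kg
  PEEK: σ_y = 100.0 MPa, ρ = 1318 kg/m³, cost = 90.00 $/kg
  elm: M = 74.8 kN·m per $
  magnesium alloy: M = 26.4 kN·m per $
  aluminum alloy: M = 22.2 kN·m per $
  soda-lime glass: M = 7.20 kN·m per $
  CFRP laminate: M = 3.90 kN·m per $
  PEEK: M = 0.843 kN·m per $
Elm has the largest M.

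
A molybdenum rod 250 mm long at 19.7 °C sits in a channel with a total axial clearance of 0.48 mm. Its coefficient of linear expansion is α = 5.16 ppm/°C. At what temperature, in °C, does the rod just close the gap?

392 °C

α·L₀·ΔT = 0.48 mm ⇒ ΔT = 0.48 / (5.16×10⁻⁶ × 250.0) = 372.1 K.
T = 19.7 + 372.1 = 391.8 °C.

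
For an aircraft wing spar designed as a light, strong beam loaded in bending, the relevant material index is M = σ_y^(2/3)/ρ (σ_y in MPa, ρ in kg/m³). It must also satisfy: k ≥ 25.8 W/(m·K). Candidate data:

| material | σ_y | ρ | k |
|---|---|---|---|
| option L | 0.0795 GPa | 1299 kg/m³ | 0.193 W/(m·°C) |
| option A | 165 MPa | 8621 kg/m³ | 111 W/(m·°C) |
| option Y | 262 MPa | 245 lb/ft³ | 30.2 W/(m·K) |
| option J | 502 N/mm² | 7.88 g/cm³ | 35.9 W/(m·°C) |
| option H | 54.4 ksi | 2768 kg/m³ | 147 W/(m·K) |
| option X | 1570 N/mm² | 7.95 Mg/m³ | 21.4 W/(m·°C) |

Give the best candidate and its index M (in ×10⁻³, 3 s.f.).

Screen on constraints: k ≥ 25.8 W/(m·K). Survivors: option A, option Y, option J, option H.
Putting every candidate on a common basis:
  option A: σ_y = 165.0 MPa, ρ = 8621 kg/m³
  option Y: σ_y = 262.0 MPa, ρ = 3925 kg/m³
  option J: σ_y = 502.0 MPa, ρ = 7880 kg/m³
  option H: σ_y = 375.1 MPa, ρ = 2768 kg/m³
  option H: M = 18.8×10⁻³
  option Y: M = 10.4×10⁻³
  option J: M = 8.02×10⁻³
  option A: M = 3.49×10⁻³
Option H has the largest M.

option H, M = 18.8×10⁻³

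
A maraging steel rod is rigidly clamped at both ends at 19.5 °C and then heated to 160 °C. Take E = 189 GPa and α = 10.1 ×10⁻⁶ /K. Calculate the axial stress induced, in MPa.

ΔT = 140.5 K. Constrained thermal stress σ = E·α·ΔT = 189.0×10³ MPa × 10.1×10⁻⁶ × 140.5 = 268 MPa (compressive).

268 MPa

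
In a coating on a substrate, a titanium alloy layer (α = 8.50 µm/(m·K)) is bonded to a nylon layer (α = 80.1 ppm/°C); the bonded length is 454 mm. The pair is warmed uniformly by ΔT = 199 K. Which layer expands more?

α(titanium alloy) = 8.50×10⁻⁶/K vs α(nylon) = 80.1×10⁻⁶/K.
Higher α expands more for the same ΔT: nylon.

nylon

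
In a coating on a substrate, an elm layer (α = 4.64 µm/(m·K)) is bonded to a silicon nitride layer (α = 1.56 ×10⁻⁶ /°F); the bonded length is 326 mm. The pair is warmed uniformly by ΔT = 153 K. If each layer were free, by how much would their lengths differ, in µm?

91.4 µm

silicon nitride: α = 1.56×10⁻⁶/°F × 9/5 = 2.81×10⁻⁶/K.
Δα = |4.64 − 2.81|×10⁻⁶/K = 1.83×10⁻⁶/K.
ΔL_mismatch = Δα·L·ΔT = 1.83×10⁻⁶ × 326.0 mm × 153.0 K = 91.4 µm.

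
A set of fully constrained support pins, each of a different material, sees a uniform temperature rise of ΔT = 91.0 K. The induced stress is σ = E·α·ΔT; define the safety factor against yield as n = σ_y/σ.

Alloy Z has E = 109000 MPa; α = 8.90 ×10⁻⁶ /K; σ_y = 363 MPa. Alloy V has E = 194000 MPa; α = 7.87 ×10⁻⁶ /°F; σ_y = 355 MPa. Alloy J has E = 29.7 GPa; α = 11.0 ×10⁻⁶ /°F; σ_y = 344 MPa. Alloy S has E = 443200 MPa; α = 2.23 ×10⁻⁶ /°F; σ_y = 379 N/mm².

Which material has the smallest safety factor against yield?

In consistent units (E in GPa, α in ×10⁻⁶/K, σ_y in MPa):
  alloy Z: E = 109.0, α = 8.90, σ_y = 363.0 → σ = 88.3 MPa, n = 4.11
  alloy V: E = 194.0, α = 14.2, σ_y = 355.0 → σ = 250 MPa, n = 1.42
  alloy J: E = 29.70, α = 19.8, σ_y = 344.0 → σ = 53.5 MPa, n = 6.43
  alloy S: E = 443.2, α = 4.01, σ_y = 379.0 → σ = 162 MPa, n = 2.34
Smallest n: alloy V with n = 1.42.

alloy V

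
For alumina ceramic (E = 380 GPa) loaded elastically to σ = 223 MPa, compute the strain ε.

ε = σ/E = 223 / 380000 = 5.87×10⁻⁴.

5.87×10⁻⁴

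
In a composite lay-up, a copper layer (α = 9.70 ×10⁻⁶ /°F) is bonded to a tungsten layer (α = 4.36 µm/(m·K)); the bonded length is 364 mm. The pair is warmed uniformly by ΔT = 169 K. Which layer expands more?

copper: α = 9.70×10⁻⁶/°F × 9/5 = 17.5×10⁻⁶/K.
α(copper) = 17.5×10⁻⁶/K vs α(tungsten) = 4.36×10⁻⁶/K.
Higher α expands more for the same ΔT: copper.

copper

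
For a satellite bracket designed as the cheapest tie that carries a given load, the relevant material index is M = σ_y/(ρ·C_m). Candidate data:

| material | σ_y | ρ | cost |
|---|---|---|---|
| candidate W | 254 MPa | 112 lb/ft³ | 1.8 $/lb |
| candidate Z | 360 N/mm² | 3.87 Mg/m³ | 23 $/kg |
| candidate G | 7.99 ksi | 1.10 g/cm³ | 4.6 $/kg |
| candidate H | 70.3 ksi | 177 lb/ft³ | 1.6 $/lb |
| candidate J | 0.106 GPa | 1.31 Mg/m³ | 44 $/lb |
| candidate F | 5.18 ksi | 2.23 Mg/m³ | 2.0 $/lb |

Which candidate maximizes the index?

Normalizing units and computing the index:
  candidate W: σ_y = 254.0 MPa, ρ = 1794 kg/m³, cost = 3.968 $/kg
  candidate Z: σ_y = 360.0 MPa, ρ = 3870 kg/m³, cost = 23.00 $/kg
  candidate G: σ_y = 55.09 MPa, ρ = 1100 kg/m³, cost = 4.600 $/kg
  candidate H: σ_y = 484.7 MPa, ρ = 2835 kg/m³, cost = 3.527 $/kg
  candidate J: σ_y = 106.0 MPa, ρ = 1310 kg/m³, cost = 97.00 $/kg
  candidate F: σ_y = 35.71 MPa, ρ = 2230 kg/m³, cost = 4.409 $/kg
  candidate H: M = 48.5 kN·m per $
  candidate W: M = 35.7 kN·m per $
  candidate G: M = 10.9 kN·m per $
  candidate Z: M = 4.04 kN·m per $
  candidate F: M = 3.63 kN·m per $
  candidate J: M = 0.834 kN·m per $
Candidate H ranks first.

candidate H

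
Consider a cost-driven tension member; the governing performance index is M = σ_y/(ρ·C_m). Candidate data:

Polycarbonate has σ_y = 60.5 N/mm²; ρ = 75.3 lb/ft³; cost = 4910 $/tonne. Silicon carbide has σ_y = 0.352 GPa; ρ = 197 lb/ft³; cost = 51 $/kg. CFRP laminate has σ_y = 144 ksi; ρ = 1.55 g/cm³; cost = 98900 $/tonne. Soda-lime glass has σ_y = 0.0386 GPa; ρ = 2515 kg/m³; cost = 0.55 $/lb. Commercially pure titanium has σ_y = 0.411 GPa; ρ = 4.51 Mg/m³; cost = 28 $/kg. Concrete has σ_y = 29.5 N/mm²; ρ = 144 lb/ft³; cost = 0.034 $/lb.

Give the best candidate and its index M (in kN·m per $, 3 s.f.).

Normalizing units and computing the index:
  polycarbonate: σ_y = 60.50 MPa, ρ = 1206 kg/m³, cost = 4.910 $/kg
  silicon carbide: σ_y = 352.0 MPa, ρ = 3156 kg/m³, cost = 51.00 $/kg
  CFRP laminate: σ_y = 992.8 MPa, ρ = 1550 kg/m³, cost = 98.90 $/kg
  soda-lime glass: σ_y = 38.60 MPa, ρ = 2515 kg/m³, cost = 1.213 $/kg
  commercially pure titanium: σ_y = 411.0 MPa, ρ = 4510 kg/m³, cost = 28.00 $/kg
  concrete: σ_y = 29.50 MPa, ρ = 2307 kg/m³, cost = 0.07496 $/kg
  concrete: M = 171 kN·m per $
  soda-lime glass: M = 12.7 kN·m per $
  polycarbonate: M = 10.2 kN·m per $
  CFRP laminate: M = 6.48 kN·m per $
  commercially pure titanium: M = 3.25 kN·m per $
  silicon carbide: M = 2.19 kN·m per $
Concrete has the largest M.

concrete, M = 171 kN·m per $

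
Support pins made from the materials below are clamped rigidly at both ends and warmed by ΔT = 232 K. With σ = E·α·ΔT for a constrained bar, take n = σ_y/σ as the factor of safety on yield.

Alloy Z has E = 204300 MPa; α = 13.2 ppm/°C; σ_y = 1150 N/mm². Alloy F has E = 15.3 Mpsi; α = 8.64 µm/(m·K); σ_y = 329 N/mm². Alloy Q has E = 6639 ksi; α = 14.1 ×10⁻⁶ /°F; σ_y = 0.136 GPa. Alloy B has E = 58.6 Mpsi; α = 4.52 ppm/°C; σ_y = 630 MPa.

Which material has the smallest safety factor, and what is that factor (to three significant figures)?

Per material, after unit conversion:
  alloy Z: E = 204.3, α = 13.2, σ_y = 1150 → σ = 626 MPa, n = 1.84
  alloy F: E = 105.5, α = 8.64, σ_y = 329.0 → σ = 211 MPa, n = 1.56
  alloy Q: E = 45.77, α = 25.4, σ_y = 136.0 → σ = 270 MPa, n = 0.505
  alloy B: E = 404.0, α = 4.52, σ_y = 630.0 → σ = 424 MPa, n = 1.49
Alloy Q has the lowest safety factor, n = 0.505.

alloy Q, n = 0.505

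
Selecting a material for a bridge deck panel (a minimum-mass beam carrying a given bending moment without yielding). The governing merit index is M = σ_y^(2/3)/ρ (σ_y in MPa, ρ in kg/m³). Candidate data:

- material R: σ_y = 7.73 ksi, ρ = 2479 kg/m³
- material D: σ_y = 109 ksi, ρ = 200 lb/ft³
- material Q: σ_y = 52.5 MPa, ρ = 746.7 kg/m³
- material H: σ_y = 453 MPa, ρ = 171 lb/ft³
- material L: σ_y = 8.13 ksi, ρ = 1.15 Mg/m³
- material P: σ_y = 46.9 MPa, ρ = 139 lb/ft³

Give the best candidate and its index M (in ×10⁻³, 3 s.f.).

Convert each candidate to consistent units, then evaluate M:
  material R: σ_y = 53.30 MPa, ρ = 2479 kg/m³
  material D: σ_y = 751.5 MPa, ρ = 3204 kg/m³
  material Q: σ_y = 52.50 MPa, ρ = 746.7 kg/m³
  material H: σ_y = 453.0 MPa, ρ = 2739 kg/m³
  material L: σ_y = 56.05 MPa, ρ = 1150 kg/m³
  material P: σ_y = 46.90 MPa, ρ = 2227 kg/m³
  material D: M = 25.8×10⁻³
  material H: M = 21.5×10⁻³
  material Q: M = 18.8×10⁻³
  material L: M = 12.7×10⁻³
  material P: M = 5.84×10⁻³
  material R: M = 5.71×10⁻³
The maximum is for material D.

material D, M = 25.8×10⁻³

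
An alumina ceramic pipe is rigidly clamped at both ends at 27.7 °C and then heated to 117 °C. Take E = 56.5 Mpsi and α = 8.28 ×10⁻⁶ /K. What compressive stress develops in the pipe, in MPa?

288 MPa

E = 56.5 Mpsi = 389.6 GPa.
ΔT = 89.30 K. Constrained thermal stress σ = E·α·ΔT = 389.6×10³ MPa × 8.28×10⁻⁶ × 89.30 = 288 MPa (compressive).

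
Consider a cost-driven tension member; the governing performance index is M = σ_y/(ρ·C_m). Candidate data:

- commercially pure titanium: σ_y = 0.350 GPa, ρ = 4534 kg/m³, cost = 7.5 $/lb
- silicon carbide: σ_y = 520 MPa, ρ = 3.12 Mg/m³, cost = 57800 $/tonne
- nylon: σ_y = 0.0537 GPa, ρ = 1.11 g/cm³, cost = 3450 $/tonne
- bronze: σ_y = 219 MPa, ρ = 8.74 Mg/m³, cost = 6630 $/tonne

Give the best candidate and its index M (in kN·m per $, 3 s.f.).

In SI units:
  commercially pure titanium: σ_y = 350.0 MPa, ρ = 4534 kg/m³, cost = 16.53 $/kg
  silicon carbide: σ_y = 520.0 MPa, ρ = 3120 kg/m³, cost = 57.80 $/kg
  nylon: σ_y = 53.70 MPa, ρ = 1110 kg/m³, cost = 3.450 $/kg
  bronze: σ_y = 219.0 MPa, ρ = 8740 kg/m³, cost = 6.630 $/kg
  nylon: M = 14.0 kN·m per $
  commercially pure titanium: M = 4.67 kN·m per $
  bronze: M = 3.78 kN·m per $
  silicon carbide: M = 2.88 kN·m per $
Nylon has the largest M.

nylon, M = 14.0 kN·m per $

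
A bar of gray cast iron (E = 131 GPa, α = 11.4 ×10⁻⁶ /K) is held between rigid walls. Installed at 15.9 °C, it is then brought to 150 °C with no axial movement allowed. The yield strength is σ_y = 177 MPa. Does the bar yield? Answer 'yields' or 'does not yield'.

yields

ΔT = 134.1 K. Constrained thermal stress σ = E·α·ΔT = 131.0×10³ MPa × 11.4×10⁻⁶ × 134.1 = 200 MPa (compressive).
Compare to σ_y = 177 MPa: σ ≥ σ_y, so it yields.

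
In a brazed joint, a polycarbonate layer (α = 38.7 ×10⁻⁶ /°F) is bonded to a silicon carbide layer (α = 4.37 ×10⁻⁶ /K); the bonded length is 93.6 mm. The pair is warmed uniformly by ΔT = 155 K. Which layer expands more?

polycarbonate

polycarbonate: α = 38.7×10⁻⁶/°F × 9/5 = 69.7×10⁻⁶/K.
α(polycarbonate) = 69.7×10⁻⁶/K vs α(silicon carbide) = 4.37×10⁻⁶/K.
Higher α expands more for the same ΔT: polycarbonate.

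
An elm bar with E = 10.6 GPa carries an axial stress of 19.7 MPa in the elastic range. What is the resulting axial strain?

ε = σ/E = 19.7 / 10600 = 1.86×10⁻³.

1.86×10⁻³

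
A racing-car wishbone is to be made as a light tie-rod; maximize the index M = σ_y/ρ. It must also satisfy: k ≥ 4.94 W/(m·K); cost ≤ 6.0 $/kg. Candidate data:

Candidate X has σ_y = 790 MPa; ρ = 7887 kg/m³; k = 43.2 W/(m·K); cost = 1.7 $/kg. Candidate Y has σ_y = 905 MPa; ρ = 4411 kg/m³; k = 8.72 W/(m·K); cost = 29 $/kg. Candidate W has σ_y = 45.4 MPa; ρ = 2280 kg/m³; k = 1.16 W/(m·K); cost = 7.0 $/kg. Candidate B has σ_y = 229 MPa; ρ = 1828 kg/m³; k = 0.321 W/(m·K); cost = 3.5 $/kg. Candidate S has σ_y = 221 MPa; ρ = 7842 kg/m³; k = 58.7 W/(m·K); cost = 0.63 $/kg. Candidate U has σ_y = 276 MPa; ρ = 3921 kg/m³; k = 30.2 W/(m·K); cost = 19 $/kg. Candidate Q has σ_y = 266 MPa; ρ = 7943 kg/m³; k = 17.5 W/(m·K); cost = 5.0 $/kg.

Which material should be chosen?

Screen on constraints: k ≥ 4.94 W/(m·K); cost ≤ 6.0 $/kg. Survivors: candidate X, candidate S, candidate Q.
Computing M directly (units already consistent):
  candidate X: M = 100 kN·m/kg
  candidate Q: M = 33.5 kN·m/kg
  candidate S: M = 28.2 kN·m/kg
Highest index: candidate X.

candidate X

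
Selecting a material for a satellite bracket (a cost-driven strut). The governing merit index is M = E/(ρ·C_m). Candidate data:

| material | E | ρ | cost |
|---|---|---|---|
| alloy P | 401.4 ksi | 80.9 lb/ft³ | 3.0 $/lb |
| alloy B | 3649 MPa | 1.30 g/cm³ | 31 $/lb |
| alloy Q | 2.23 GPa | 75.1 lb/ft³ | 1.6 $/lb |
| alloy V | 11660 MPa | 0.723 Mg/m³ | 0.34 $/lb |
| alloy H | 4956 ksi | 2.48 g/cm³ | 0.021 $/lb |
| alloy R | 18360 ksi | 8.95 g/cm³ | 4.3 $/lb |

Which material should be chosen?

Normalizing units and computing the index:
  alloy P: E = 2.768 GPa, ρ = 1296 kg/m³, cost = 6.614 $/kg
  alloy B: E = 3.649 GPa, ρ = 1300 kg/m³, cost = 68.34 $/kg
  alloy Q: E = 2.230 GPa, ρ = 1203 kg/m³, cost = 3.527 $/kg
  alloy V: E = 11.66 GPa, ρ = 723.0 kg/m³, cost = 0.7496 $/kg
  alloy H: E = 34.17 GPa, ρ = 2480 kg/m³, cost = 0.04630 $/kg
  alloy R: E = 126.6 GPa, ρ = 8950 kg/m³, cost = 9.480 $/kg
  alloy H: M = 298 MN·m per $
  alloy V: M = 21.5 MN·m per $
  alloy R: M = 1.49 MN·m per $
  alloy Q: M = 0.526 MN·m per $
  alloy P: M = 0.323 MN·m per $
  alloy B: M = 0.0411 MN·m per $
The maximum is for alloy H.

alloy H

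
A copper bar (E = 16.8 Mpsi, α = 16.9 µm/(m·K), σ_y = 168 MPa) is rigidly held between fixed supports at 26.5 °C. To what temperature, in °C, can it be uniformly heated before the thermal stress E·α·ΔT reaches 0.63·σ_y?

E = 16.8 Mpsi = 115.8 GPa.
E·α·ΔT = 105.8 MPa ⇒ ΔT = 105.8 / (115.8×10³ × 16.9×10⁻⁶) = 54.07 K.
T = 26.5 + 54.07 = 80.57 °C.

80.6 °C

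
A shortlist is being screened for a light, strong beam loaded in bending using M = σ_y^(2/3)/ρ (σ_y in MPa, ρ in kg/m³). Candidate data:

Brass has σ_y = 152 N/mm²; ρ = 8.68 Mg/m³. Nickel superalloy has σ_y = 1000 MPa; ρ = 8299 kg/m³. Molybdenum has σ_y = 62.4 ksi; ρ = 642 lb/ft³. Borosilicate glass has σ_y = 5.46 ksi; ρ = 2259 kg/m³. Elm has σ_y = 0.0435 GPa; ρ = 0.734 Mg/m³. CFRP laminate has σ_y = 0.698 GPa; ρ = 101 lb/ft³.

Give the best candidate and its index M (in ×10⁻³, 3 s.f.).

CFRP laminate, M = 48.6×10⁻³

Putting every candidate on a common basis:
  brass: σ_y = 152.0 MPa, ρ = 8680 kg/m³
  nickel superalloy: σ_y = 1000 MPa, ρ = 8299 kg/m³
  molybdenum: σ_y = 430.2 MPa, ρ = 10280 kg/m³
  borosilicate glass: σ_y = 37.65 MPa, ρ = 2259 kg/m³
  elm: σ_y = 43.50 MPa, ρ = 734.0 kg/m³
  CFRP laminate: σ_y = 698.0 MPa, ρ = 1618 kg/m³
  CFRP laminate: M = 48.6×10⁻³
  elm: M = 16.9×10⁻³
  nickel superalloy: M = 12.0×10⁻³
  molybdenum: M = 5.54×10⁻³
  borosilicate glass: M = 4.97×10⁻³
  brass: M = 3.28×10⁻³
CFRP laminate has the largest M.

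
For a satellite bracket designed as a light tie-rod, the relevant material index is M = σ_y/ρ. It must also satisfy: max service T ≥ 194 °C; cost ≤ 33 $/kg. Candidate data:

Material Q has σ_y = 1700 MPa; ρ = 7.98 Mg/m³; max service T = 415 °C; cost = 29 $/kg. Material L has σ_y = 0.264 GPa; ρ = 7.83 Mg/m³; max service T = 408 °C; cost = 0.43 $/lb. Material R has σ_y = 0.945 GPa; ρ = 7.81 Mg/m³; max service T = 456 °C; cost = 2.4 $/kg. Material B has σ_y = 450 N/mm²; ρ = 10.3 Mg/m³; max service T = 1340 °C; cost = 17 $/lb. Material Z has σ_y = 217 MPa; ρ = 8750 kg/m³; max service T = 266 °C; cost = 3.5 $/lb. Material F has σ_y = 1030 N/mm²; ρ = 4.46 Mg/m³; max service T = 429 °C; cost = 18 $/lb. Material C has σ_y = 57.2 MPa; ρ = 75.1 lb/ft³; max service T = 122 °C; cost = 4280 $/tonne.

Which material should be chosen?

Screen on constraints: max service T ≥ 194 °C; cost ≤ 33 $/kg. Survivors: material Q, material L, material R, material Z.
Putting every candidate on a common basis:
  material Q: σ_y = 1700 MPa, ρ = 7980 kg/m³
  material L: σ_y = 264.0 MPa, ρ = 7830 kg/m³
  material R: σ_y = 945.0 MPa, ρ = 7810 kg/m³
  material Z: σ_y = 217.0 MPa, ρ = 8750 kg/m³
  material Q: M = 213 kN·m/kg
  material R: M = 121 kN·m/kg
  material L: M = 33.7 kN·m/kg
  material Z: M = 24.8 kN·m/kg
Material Q ranks first.

material Q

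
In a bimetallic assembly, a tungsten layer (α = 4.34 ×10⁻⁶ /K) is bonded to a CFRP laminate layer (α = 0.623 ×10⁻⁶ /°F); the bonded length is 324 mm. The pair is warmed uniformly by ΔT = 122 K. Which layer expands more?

tungsten

CFRP laminate: α = 0.623×10⁻⁶/°F × 9/5 = 1.12×10⁻⁶/K.
α(tungsten) = 4.34×10⁻⁶/K vs α(CFRP laminate) = 1.12×10⁻⁶/K.
Higher α expands more for the same ΔT: tungsten.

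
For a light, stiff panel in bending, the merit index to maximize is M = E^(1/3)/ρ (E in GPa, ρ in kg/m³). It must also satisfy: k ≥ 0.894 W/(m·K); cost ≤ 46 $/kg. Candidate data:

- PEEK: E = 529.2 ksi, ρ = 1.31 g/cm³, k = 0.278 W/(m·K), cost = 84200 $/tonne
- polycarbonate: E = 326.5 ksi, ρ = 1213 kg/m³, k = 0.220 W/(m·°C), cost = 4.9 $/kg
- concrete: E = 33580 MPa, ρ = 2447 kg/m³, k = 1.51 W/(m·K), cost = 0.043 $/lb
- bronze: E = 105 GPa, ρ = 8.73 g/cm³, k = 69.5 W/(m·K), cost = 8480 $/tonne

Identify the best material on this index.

Screen on constraints: k ≥ 0.894 W/(m·K); cost ≤ 46 $/kg. Survivors: concrete, bronze.
Convert each candidate to consistent units, then evaluate M:
  concrete: E = 33.58 GPa, ρ = 2447 kg/m³
  bronze: E = 105.0 GPa, ρ = 8730 kg/m³
  concrete: M = 1.32×10⁻³
  bronze: M = 0.540×10⁻³
Concrete has the largest M.

concrete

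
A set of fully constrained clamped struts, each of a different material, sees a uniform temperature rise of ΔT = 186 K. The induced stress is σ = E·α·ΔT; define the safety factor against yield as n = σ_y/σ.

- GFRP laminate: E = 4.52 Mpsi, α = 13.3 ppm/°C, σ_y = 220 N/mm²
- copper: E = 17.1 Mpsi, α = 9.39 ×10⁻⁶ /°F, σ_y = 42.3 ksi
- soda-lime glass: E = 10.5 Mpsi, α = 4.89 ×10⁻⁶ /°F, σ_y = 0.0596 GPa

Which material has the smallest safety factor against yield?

Converting E to GPa, α to ×10⁻⁶/K, σ_y to MPa, then σ and n for each:
  GFRP laminate: E = 31.16, α = 13.3, σ_y = 220.0 → σ = 77.1 MPa, n = 2.85
  copper: E = 117.9, α = 16.9, σ_y = 291.6 → σ = 371 MPa, n = 0.787
  soda-lime glass: E = 72.39, α = 8.80, σ_y = 59.60 → σ = 119 MPa, n = 0.503
Smallest n: soda-lime glass with n = 0.503.

soda-lime glass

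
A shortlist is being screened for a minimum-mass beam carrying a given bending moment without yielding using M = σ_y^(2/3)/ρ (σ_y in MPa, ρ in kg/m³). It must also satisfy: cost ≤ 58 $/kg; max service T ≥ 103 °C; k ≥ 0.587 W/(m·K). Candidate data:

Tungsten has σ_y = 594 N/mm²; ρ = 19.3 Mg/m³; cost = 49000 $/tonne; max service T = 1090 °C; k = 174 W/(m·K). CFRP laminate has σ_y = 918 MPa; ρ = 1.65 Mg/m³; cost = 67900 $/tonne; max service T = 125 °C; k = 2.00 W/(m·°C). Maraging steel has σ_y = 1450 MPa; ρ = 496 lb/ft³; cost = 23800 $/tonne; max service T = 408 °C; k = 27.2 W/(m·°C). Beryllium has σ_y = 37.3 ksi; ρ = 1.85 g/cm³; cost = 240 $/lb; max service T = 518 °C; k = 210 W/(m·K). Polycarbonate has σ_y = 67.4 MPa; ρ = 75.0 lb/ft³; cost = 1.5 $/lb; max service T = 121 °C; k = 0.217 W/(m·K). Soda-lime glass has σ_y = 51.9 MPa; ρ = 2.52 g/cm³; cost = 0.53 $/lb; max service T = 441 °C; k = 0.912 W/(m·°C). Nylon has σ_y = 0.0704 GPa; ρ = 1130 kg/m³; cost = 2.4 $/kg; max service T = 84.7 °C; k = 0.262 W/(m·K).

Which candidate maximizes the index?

maraging steel

Screen on constraints: cost ≤ 58 $/kg; max service T ≥ 103 °C; k ≥ 0.587 W/(m·K). Survivors: tungsten, maraging steel, soda-lime glass.
Convert each candidate to consistent units, then evaluate M:
  tungsten: σ_y = 594.0 MPa, ρ = 19300 kg/m³
  maraging steel: σ_y = 1450 MPa, ρ = 7945 kg/m³
  soda-lime glass: σ_y = 51.90 MPa, ρ = 2520 kg/m³
  maraging steel: M = 16.1×10⁻³
  soda-lime glass: M = 5.52×10⁻³
  tungsten: M = 3.66×10⁻³
The maximum is for maraging steel.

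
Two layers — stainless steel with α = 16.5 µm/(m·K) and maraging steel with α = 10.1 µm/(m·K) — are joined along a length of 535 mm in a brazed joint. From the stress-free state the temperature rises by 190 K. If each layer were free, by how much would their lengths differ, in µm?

Δα = |16.5 − 10.1|×10⁻⁶/K = 6.40×10⁻⁶/K.
ΔL_mismatch = Δα·L·ΔT = 6.40×10⁻⁶ × 535.0 mm × 190.0 K = 651 µm.

651 µm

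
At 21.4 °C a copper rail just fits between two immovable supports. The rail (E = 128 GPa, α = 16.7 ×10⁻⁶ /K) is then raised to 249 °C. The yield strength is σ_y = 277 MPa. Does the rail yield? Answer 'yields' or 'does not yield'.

ΔT = 227.6 K. Constrained thermal stress σ = E·α·ΔT = 128.0×10³ MPa × 16.7×10⁻⁶ × 227.6 = 487 MPa (compressive).
Compare to σ_y = 277 MPa: σ ≥ σ_y, so it yields.

yields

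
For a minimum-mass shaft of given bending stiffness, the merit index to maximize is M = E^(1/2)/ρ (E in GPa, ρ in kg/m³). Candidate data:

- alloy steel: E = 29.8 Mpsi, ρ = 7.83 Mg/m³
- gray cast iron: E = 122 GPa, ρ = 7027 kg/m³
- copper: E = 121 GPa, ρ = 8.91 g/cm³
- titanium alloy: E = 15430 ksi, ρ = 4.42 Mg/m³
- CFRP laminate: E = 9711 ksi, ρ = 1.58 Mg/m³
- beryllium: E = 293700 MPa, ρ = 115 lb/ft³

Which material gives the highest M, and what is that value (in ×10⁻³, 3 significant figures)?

beryllium, M = 9.30×10⁻³

Putting every candidate on a common basis:
  alloy steel: E = 205.5 GPa, ρ = 7830 kg/m³
  gray cast iron: E = 122.0 GPa, ρ = 7027 kg/m³
  copper: E = 121.0 GPa, ρ = 8910 kg/m³
  titanium alloy: E = 106.4 GPa, ρ = 4420 kg/m³
  CFRP laminate: E = 66.96 GPa, ρ = 1580 kg/m³
  beryllium: E = 293.7 GPa, ρ = 1842 kg/m³
  beryllium: M = 9.30×10⁻³
  CFRP laminate: M = 5.18×10⁻³
  titanium alloy: M = 2.33×10⁻³
  alloy steel: M = 1.83×10⁻³
  gray cast iron: M = 1.57×10⁻³
  copper: M = 1.23×10⁻³
Beryllium ranks first.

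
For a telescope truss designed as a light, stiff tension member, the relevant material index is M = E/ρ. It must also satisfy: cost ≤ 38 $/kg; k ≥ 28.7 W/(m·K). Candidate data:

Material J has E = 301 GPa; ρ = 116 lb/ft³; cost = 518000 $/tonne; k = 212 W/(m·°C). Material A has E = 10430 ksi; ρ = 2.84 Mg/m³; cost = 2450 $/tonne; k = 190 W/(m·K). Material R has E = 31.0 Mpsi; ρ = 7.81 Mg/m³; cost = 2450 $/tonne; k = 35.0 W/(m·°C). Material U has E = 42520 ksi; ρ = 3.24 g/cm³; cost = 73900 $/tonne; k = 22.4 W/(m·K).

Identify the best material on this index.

Screen on constraints: cost ≤ 38 $/kg; k ≥ 28.7 W/(m·K). Survivors: material A, material R.
In SI units:
  material A: E = 71.91 GPa, ρ = 2840 kg/m³
  material R: E = 213.7 GPa, ρ = 7810 kg/m³
  material R: M = 27.4 MN·m/kg
  material A: M = 25.3 MN·m/kg
Material R has the largest M.

material R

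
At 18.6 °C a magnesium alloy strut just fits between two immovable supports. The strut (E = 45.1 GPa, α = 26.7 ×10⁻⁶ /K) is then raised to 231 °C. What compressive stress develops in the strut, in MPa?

256 MPa

ΔT = 212.4 K. Constrained thermal stress σ = E·α·ΔT = 45.10×10³ MPa × 26.7×10⁻⁶ × 212.4 = 256 MPa (compressive).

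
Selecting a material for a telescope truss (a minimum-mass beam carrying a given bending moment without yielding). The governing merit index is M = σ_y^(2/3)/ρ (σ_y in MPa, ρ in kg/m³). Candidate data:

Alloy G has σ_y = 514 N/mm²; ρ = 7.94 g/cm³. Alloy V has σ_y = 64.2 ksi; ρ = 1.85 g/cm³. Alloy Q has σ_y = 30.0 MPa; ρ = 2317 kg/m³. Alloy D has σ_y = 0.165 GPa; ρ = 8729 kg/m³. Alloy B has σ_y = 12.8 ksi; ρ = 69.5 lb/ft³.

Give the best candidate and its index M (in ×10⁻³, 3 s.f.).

alloy V, M = 31.4×10⁻³

In SI units:
  alloy G: σ_y = 514.0 MPa, ρ = 7940 kg/m³
  alloy V: σ_y = 442.6 MPa, ρ = 1850 kg/m³
  alloy Q: σ_y = 30.00 MPa, ρ = 2317 kg/m³
  alloy D: σ_y = 165.0 MPa, ρ = 8729 kg/m³
  alloy B: σ_y = 88.25 MPa, ρ = 1113 kg/m³
  alloy V: M = 31.4×10⁻³
  alloy B: M = 17.8×10⁻³
  alloy G: M = 8.08×10⁻³
  alloy Q: M = 4.17×10⁻³
  alloy D: M = 3.45×10⁻³
The maximum is for alloy V.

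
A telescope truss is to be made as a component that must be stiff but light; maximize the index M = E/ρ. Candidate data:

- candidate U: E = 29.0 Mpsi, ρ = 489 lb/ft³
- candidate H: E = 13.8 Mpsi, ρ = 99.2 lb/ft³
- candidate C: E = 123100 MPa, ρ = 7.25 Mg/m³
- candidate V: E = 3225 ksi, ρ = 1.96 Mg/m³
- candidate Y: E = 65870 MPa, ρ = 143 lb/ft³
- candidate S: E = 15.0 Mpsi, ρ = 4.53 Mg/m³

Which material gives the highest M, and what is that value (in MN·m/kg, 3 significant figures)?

After converting to SI:
  candidate U: E = 199.9 GPa, ρ = 7833 kg/m³
  candidate H: E = 95.15 GPa, ρ = 1589 kg/m³
  candidate C: E = 123.1 GPa, ρ = 7250 kg/m³
  candidate V: E = 22.24 GPa, ρ = 1960 kg/m³
  candidate Y: E = 65.87 GPa, ρ = 2291 kg/m³
  candidate S: E = 103.4 GPa, ρ = 4530 kg/m³
  candidate H: M = 59.9 MN·m/kg
  candidate Y: M = 28.8 MN·m/kg
  candidate U: M = 25.5 MN·m/kg
  candidate S: M = 22.8 MN·m/kg
  candidate C: M = 17.0 MN·m/kg
  candidate V: M = 11.3 MN·m/kg
The maximum is for candidate H.

candidate H, M = 59.9 MN·m/kg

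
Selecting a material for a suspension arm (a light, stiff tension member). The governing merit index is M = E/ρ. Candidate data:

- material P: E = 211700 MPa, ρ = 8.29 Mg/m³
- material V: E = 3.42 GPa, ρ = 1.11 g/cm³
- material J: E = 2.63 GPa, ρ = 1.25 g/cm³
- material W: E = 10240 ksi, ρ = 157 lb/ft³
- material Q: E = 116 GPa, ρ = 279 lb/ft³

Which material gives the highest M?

After converting to SI:
  material P: E = 211.7 GPa, ρ = 8290 kg/m³
  material V: E = 3.420 GPa, ρ = 1110 kg/m³
  material J: E = 2.630 GPa, ρ = 1250 kg/m³
  material W: E = 70.60 GPa, ρ = 2515 kg/m³
  material Q: E = 116.0 GPa, ρ = 4469 kg/m³
  material W: M = 28.1 MN·m/kg
  material Q: M = 26.0 MN·m/kg
  material P: M = 25.5 MN·m/kg
  material V: M = 3.08 MN·m/kg
  material J: M = 2.10 MN·m/kg
Material W has the largest M.

material W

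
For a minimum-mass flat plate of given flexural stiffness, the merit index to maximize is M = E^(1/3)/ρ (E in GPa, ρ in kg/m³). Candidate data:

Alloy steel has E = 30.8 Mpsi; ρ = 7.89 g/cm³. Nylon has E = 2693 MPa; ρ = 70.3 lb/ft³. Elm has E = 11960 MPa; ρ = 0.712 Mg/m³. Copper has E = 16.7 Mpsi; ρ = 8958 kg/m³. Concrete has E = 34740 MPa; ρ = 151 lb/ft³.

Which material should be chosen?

elm

Convert each candidate to consistent units, then evaluate M:
  alloy steel: E = 212.4 GPa, ρ = 7890 kg/m³
  nylon: E = 2.693 GPa, ρ = 1126 kg/m³
  elm: E = 11.96 GPa, ρ = 712.0 kg/m³
  copper: E = 115.1 GPa, ρ = 8958 kg/m³
  concrete: E = 34.74 GPa, ρ = 2419 kg/m³
  elm: M = 3.21×10⁻³
  concrete: M = 1.35×10⁻³
  nylon: M = 1.24×10⁻³
  alloy steel: M = 0.756×10⁻³
  copper: M = 0.543×10⁻³
Elm ranks first.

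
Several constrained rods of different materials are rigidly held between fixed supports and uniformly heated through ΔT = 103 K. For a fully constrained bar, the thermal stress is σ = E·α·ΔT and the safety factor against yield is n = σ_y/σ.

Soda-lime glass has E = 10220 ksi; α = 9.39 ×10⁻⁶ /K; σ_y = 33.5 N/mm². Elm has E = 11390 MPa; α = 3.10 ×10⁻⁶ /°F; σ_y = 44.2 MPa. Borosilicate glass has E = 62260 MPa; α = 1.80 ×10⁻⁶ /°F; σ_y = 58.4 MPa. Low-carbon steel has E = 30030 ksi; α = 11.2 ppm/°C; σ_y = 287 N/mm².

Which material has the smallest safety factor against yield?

soda-lime glass

In consistent units (E in GPa, α in ×10⁻⁶/K, σ_y in MPa):
  soda-lime glass: E = 70.46, α = 9.39, σ_y = 33.50 → σ = 68.2 MPa, n = 0.492
  elm: E = 11.39, α = 5.58, σ_y = 44.20 → σ = 6.55 MPa, n = 6.75
  borosilicate glass: E = 62.26, α = 3.24, σ_y = 58.40 → σ = 20.8 MPa, n = 2.81
  low-carbon steel: E = 207.0, α = 11.2, σ_y = 287.0 → σ = 239 MPa, n = 1.20
Smallest n: soda-lime glass with n = 0.492.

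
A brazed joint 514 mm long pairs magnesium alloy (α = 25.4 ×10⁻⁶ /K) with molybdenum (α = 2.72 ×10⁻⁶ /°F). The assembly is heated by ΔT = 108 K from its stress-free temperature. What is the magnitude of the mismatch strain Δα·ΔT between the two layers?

molybdenum: α = 2.72×10⁻⁶/°F × 9/5 = 4.90×10⁻⁶/K.
Δα = |25.4 − 4.90|×10⁻⁶/K = 20.5×10⁻⁶/K.
Mismatch strain = Δα·ΔT = 20.5×10⁻⁶ × 108.0 = 2.21×10⁻³.

2.21×10⁻³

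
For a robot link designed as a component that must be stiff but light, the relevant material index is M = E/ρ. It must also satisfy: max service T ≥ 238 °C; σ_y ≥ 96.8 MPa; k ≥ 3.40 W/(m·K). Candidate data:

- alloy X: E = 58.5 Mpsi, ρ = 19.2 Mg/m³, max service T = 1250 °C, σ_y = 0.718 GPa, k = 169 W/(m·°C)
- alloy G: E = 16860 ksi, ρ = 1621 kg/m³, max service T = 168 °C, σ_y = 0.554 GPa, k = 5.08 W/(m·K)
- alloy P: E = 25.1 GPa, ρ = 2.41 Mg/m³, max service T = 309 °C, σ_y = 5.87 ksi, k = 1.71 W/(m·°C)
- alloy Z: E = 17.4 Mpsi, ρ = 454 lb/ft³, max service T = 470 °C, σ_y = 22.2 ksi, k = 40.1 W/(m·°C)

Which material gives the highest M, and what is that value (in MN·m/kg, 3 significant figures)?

Screen on constraints: max service T ≥ 238 °C; σ_y ≥ 96.8 MPa; k ≥ 3.40 W/(m·K). Survivors: alloy X, alloy Z.
Putting every candidate on a common basis:
  alloy X: E = 403.3 GPa, ρ = 19200 kg/m³
  alloy Z: E = 120.0 GPa, ρ = 7272 kg/m³
  alloy X: M = 21.0 MN·m/kg
  alloy Z: M = 16.5 MN·m/kg
Alloy X has the largest M.

alloy X, M = 21.0 MN·m/kg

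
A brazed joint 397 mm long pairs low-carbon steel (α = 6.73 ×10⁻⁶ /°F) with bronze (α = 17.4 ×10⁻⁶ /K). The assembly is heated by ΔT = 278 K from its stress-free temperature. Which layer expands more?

bronze

low-carbon steel: α = 6.73×10⁻⁶/°F × 9/5 = 12.1×10⁻⁶/K.
α(low-carbon steel) = 12.1×10⁻⁶/K vs α(bronze) = 17.4×10⁻⁶/K.
Higher α expands more for the same ΔT: bronze.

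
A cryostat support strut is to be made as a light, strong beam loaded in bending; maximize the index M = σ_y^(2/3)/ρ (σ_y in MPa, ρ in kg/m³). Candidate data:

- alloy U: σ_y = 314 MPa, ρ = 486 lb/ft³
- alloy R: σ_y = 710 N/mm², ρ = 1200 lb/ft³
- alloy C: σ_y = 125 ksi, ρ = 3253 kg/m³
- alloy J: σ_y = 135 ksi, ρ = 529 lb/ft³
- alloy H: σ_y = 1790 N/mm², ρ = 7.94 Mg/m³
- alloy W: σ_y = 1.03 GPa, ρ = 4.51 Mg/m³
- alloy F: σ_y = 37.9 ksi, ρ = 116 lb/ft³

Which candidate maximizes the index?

alloy C

Putting every candidate on a common basis:
  alloy U: σ_y = 314.0 MPa, ρ = 7785 kg/m³
  alloy R: σ_y = 710.0 MPa, ρ = 19220 kg/m³
  alloy C: σ_y = 861.8 MPa, ρ = 3253 kg/m³
  alloy J: σ_y = 930.8 MPa, ρ = 8474 kg/m³
  alloy H: σ_y = 1790 MPa, ρ = 7940 kg/m³
  alloy W: σ_y = 1030 MPa, ρ = 4510 kg/m³
  alloy F: σ_y = 261.3 MPa, ρ = 1858 kg/m³
  alloy C: M = 27.8×10⁻³
  alloy W: M = 22.6×10⁻³
  alloy F: M = 22.0×10⁻³
  alloy H: M = 18.6×10⁻³
  alloy J: M = 11.3×10⁻³
  alloy U: M = 5.93×10⁻³
  alloy R: M = 4.14×10⁻³
The maximum is for alloy C.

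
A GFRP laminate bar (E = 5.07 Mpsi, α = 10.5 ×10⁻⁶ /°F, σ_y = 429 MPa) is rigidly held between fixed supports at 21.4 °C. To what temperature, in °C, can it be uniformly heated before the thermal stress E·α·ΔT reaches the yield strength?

E = 5.07 Mpsi = 34.96 GPa.
α = 10.5×10⁻⁶/°F × 9/5 = 18.9×10⁻⁶/K.
E·α·ΔT = 429.0 MPa ⇒ ΔT = 429.0 / (34.96×10³ × 18.9×10⁻⁶) = 649.3 K.
T = 21.4 + 649.3 = 670.7 °C.

671 °C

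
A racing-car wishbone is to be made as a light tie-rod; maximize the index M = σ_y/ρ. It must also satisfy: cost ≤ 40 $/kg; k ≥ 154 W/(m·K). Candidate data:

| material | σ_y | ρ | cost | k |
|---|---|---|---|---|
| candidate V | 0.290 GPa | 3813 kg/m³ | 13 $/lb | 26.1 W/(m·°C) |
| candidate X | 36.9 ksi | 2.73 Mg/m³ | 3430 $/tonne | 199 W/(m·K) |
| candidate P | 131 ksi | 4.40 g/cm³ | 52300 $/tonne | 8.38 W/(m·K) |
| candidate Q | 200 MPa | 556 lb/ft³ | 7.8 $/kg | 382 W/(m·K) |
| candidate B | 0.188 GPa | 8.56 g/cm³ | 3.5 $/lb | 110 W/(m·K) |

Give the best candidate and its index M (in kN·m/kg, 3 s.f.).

candidate X, M = 93.2 kN·m/kg

Screen on constraints: cost ≤ 40 $/kg; k ≥ 154 W/(m·K). Survivors: candidate X, candidate Q.
After converting to SI:
  candidate X: σ_y = 254.4 MPa, ρ = 2730 kg/m³
  candidate Q: σ_y = 200.0 MPa, ρ = 8906 kg/m³
  candidate X: M = 93.2 kN·m/kg
  candidate Q: M = 22.5 kN·m/kg
Candidate X has the largest M.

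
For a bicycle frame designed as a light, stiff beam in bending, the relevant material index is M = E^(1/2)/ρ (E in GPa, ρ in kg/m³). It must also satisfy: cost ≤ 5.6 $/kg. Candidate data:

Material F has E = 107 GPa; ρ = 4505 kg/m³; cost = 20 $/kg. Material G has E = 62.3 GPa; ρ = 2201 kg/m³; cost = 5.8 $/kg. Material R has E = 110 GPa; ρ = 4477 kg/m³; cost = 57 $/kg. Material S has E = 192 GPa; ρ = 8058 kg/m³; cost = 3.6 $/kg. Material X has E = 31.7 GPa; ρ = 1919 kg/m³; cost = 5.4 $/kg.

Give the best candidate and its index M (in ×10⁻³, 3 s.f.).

material X, M = 2.93×10⁻³

Screen on constraints: cost ≤ 5.6 $/kg. Survivors: material S, material X.
Per-candidate index values:
  material X: M = 2.93×10⁻³
  material S: M = 1.72×10⁻³
Highest index: material X.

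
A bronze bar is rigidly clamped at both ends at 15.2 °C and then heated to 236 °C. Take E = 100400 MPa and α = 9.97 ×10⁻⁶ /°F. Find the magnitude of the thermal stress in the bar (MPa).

398 MPa

E = 100400 MPa = 100.4 GPa.
α = 9.97×10⁻⁶/°F × 9/5 = 17.9×10⁻⁶/K.
ΔT = 220.8 K. Constrained thermal stress σ = E·α·ΔT = 100.4×10³ MPa × 17.9×10⁻⁶ × 220.8 = 398 MPa (compressive).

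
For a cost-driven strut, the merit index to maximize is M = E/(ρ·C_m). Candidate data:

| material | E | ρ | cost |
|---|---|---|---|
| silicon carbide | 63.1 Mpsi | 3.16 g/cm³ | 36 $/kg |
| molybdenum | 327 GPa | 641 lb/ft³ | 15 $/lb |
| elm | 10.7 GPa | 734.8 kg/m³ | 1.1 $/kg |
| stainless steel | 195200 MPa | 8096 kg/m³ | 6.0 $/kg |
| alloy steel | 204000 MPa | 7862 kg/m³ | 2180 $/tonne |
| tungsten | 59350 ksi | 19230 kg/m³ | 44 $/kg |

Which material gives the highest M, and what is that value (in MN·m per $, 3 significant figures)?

elm, M = 13.2 MN·m per $

Putting every candidate on a common basis:
  silicon carbide: E = 435.1 GPa, ρ = 3160 kg/m³, cost = 36.00 $/kg
  molybdenum: E = 327.0 GPa, ρ = 10270 kg/m³, cost = 33.07 $/kg
  elm: E = 10.70 GPa, ρ = 734.8 kg/m³, cost = 1.100 $/kg
  stainless steel: E = 195.2 GPa, ρ = 8096 kg/m³, cost = 6.000 $/kg
  alloy steel: E = 204.0 GPa, ρ = 7862 kg/m³, cost = 2.180 $/kg
  tungsten: E = 409.2 GPa, ρ = 19230 kg/m³, cost = 44.00 $/kg
  elm: M = 13.2 MN·m per $
  alloy steel: M = 11.9 MN·m per $
  stainless steel: M = 4.02 MN·m per $
  silicon carbide: M = 3.82 MN·m per $
  molybdenum: M = 0.963 MN·m per $
  tungsten: M = 0.484 MN·m per $
Highest index: elm.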